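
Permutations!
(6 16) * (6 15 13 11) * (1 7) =(1 7)(6 16 15 13 11) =[0, 7, 2, 3, 4, 5, 16, 1, 8, 9, 10, 6, 12, 11, 14, 13, 15]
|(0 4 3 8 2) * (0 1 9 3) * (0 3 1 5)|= 6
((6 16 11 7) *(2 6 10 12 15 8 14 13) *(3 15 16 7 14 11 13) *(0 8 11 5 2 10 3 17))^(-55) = (17)(10 12 16 13)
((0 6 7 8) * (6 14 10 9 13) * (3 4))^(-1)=(0 8 7 6 13 9 10 14)(3 4)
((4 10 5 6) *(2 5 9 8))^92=(2 5 6 4 10 9 8)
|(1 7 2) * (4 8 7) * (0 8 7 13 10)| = |(0 8 13 10)(1 4 7 2)| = 4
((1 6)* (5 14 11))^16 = ((1 6)(5 14 11))^16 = (5 14 11)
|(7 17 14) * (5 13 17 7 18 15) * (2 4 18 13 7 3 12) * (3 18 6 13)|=8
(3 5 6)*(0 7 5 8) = (0 7 5 6 3 8) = [7, 1, 2, 8, 4, 6, 3, 5, 0]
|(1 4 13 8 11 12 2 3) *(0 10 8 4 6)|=18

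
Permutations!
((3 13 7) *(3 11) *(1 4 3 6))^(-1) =((1 4 3 13 7 11 6))^(-1) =(1 6 11 7 13 3 4)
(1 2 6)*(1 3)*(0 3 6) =[3, 2, 0, 1, 4, 5, 6] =(6)(0 3 1 2)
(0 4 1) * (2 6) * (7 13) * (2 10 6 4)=(0 2 4 1)(6 10)(7 13)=[2, 0, 4, 3, 1, 5, 10, 13, 8, 9, 6, 11, 12, 7]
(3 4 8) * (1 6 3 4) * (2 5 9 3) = (1 6 2 5 9 3)(4 8) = [0, 6, 5, 1, 8, 9, 2, 7, 4, 3]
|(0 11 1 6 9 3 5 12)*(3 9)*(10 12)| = 8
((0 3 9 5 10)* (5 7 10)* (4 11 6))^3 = (11)(0 7 3 10 9)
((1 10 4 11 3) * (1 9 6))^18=(1 3 10 9 4 6 11)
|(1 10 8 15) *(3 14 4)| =|(1 10 8 15)(3 14 4)| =12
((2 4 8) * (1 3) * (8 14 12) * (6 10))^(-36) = (2 8 12 14 4)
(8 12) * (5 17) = (5 17)(8 12) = [0, 1, 2, 3, 4, 17, 6, 7, 12, 9, 10, 11, 8, 13, 14, 15, 16, 5]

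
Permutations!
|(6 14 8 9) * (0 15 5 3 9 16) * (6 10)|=|(0 15 5 3 9 10 6 14 8 16)|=10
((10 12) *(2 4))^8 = (12)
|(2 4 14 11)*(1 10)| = |(1 10)(2 4 14 11)| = 4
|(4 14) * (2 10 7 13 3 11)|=|(2 10 7 13 3 11)(4 14)|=6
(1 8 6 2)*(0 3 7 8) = (0 3 7 8 6 2 1) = [3, 0, 1, 7, 4, 5, 2, 8, 6]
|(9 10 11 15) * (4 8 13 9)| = 7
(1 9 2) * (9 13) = (1 13 9 2) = [0, 13, 1, 3, 4, 5, 6, 7, 8, 2, 10, 11, 12, 9]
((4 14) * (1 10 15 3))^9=((1 10 15 3)(4 14))^9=(1 10 15 3)(4 14)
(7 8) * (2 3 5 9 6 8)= (2 3 5 9 6 8 7)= [0, 1, 3, 5, 4, 9, 8, 2, 7, 6]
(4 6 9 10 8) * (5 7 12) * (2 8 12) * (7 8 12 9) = [0, 1, 12, 3, 6, 8, 7, 2, 4, 10, 9, 11, 5] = (2 12 5 8 4 6 7)(9 10)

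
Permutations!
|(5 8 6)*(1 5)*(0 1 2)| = |(0 1 5 8 6 2)| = 6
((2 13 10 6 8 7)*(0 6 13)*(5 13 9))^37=((0 6 8 7 2)(5 13 10 9))^37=(0 8 2 6 7)(5 13 10 9)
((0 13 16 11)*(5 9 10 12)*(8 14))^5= ((0 13 16 11)(5 9 10 12)(8 14))^5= (0 13 16 11)(5 9 10 12)(8 14)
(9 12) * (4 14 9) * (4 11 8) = (4 14 9 12 11 8) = [0, 1, 2, 3, 14, 5, 6, 7, 4, 12, 10, 8, 11, 13, 9]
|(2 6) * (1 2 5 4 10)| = 6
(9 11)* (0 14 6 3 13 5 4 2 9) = (0 14 6 3 13 5 4 2 9 11) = [14, 1, 9, 13, 2, 4, 3, 7, 8, 11, 10, 0, 12, 5, 6]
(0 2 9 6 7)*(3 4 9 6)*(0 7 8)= [2, 1, 6, 4, 9, 5, 8, 7, 0, 3]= (0 2 6 8)(3 4 9)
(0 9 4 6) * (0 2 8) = (0 9 4 6 2 8) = [9, 1, 8, 3, 6, 5, 2, 7, 0, 4]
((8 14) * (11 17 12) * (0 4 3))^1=((0 4 3)(8 14)(11 17 12))^1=(0 4 3)(8 14)(11 17 12)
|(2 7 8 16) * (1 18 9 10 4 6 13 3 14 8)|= 13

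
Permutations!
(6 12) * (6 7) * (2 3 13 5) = (2 3 13 5)(6 12 7) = [0, 1, 3, 13, 4, 2, 12, 6, 8, 9, 10, 11, 7, 5]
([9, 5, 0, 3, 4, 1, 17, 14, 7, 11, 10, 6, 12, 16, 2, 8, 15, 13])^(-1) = [2, 5, 14, 3, 4, 1, 11, 8, 15, 0, 10, 9, 12, 17, 7, 16, 13, 6]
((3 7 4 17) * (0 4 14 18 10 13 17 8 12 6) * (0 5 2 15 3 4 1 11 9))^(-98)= ((0 1 11 9)(2 15 3 7 14 18 10 13 17 4 8 12 6 5))^(-98)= (18)(0 11)(1 9)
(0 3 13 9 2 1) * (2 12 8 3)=[2, 0, 1, 13, 4, 5, 6, 7, 3, 12, 10, 11, 8, 9]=(0 2 1)(3 13 9 12 8)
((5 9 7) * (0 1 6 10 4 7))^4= (0 4)(1 7)(5 6)(9 10)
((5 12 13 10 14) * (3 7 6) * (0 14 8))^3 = ((0 14 5 12 13 10 8)(3 7 6))^3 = (0 12 8 5 10 14 13)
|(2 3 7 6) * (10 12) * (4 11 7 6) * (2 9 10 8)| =21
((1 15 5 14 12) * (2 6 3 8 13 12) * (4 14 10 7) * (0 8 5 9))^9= ((0 8 13 12 1 15 9)(2 6 3 5 10 7 4 14))^9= (0 13 1 9 8 12 15)(2 6 3 5 10 7 4 14)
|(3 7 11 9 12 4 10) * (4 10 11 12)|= 12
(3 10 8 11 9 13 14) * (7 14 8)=[0, 1, 2, 10, 4, 5, 6, 14, 11, 13, 7, 9, 12, 8, 3]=(3 10 7 14)(8 11 9 13)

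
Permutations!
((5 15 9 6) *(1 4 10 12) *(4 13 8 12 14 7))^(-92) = (15)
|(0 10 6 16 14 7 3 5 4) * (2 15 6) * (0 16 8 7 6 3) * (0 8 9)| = 22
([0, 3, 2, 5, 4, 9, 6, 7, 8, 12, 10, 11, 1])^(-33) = [0, 5, 2, 9, 4, 12, 6, 7, 8, 1, 10, 11, 3]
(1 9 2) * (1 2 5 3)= [0, 9, 2, 1, 4, 3, 6, 7, 8, 5]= (1 9 5 3)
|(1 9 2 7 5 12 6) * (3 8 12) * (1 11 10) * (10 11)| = |(1 9 2 7 5 3 8 12 6 10)| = 10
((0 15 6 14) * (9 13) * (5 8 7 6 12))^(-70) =(0 12 8 6)(5 7 14 15)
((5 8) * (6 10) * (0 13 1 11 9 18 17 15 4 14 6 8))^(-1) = ((0 13 1 11 9 18 17 15 4 14 6 10 8 5))^(-1) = (0 5 8 10 6 14 4 15 17 18 9 11 1 13)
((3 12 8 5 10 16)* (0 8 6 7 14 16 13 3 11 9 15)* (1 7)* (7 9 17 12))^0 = (17)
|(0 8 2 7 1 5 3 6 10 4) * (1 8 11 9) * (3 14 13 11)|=30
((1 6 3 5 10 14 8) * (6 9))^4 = ((1 9 6 3 5 10 14 8))^4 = (1 5)(3 8)(6 14)(9 10)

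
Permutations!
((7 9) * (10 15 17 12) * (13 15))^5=((7 9)(10 13 15 17 12))^5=(17)(7 9)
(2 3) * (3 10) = [0, 1, 10, 2, 4, 5, 6, 7, 8, 9, 3] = (2 10 3)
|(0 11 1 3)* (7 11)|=|(0 7 11 1 3)|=5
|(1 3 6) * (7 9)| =6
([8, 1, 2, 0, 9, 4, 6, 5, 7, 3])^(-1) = [3, 1, 2, 9, 5, 7, 6, 8, 0, 4]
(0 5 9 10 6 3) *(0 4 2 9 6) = (0 5 6 3 4 2 9 10) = [5, 1, 9, 4, 2, 6, 3, 7, 8, 10, 0]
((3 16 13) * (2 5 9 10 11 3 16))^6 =(16)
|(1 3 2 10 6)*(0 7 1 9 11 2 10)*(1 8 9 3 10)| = |(0 7 8 9 11 2)(1 10 6 3)| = 12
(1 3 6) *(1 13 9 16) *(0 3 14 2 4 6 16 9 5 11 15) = (0 3 16 1 14 2 4 6 13 5 11 15) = [3, 14, 4, 16, 6, 11, 13, 7, 8, 9, 10, 15, 12, 5, 2, 0, 1]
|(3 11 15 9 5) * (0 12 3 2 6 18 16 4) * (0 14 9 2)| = |(0 12 3 11 15 2 6 18 16 4 14 9 5)| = 13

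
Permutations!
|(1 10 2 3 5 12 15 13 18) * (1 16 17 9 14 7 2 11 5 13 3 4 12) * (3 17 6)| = |(1 10 11 5)(2 4 12 15 17 9 14 7)(3 13 18 16 6)| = 40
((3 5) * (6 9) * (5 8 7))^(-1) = ((3 8 7 5)(6 9))^(-1) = (3 5 7 8)(6 9)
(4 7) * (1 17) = (1 17)(4 7) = [0, 17, 2, 3, 7, 5, 6, 4, 8, 9, 10, 11, 12, 13, 14, 15, 16, 1]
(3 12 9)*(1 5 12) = (1 5 12 9 3) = [0, 5, 2, 1, 4, 12, 6, 7, 8, 3, 10, 11, 9]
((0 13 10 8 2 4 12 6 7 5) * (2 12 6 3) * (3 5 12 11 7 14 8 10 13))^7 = ((0 3 2 4 6 14 8 11 7 12 5))^7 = (0 11 4 5 8 2 12 14 3 7 6)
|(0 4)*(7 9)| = |(0 4)(7 9)| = 2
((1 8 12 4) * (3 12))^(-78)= (1 3 4 8 12)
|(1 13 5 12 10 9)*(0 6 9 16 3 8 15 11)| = |(0 6 9 1 13 5 12 10 16 3 8 15 11)| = 13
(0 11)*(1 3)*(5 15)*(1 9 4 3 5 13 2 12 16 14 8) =[11, 5, 12, 9, 3, 15, 6, 7, 1, 4, 10, 0, 16, 2, 8, 13, 14] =(0 11)(1 5 15 13 2 12 16 14 8)(3 9 4)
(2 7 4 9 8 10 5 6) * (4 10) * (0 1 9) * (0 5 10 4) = (10)(0 1 9 8)(2 7 4 5 6) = [1, 9, 7, 3, 5, 6, 2, 4, 0, 8, 10]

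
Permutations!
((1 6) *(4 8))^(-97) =(1 6)(4 8)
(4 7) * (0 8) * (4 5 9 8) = [4, 1, 2, 3, 7, 9, 6, 5, 0, 8] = (0 4 7 5 9 8)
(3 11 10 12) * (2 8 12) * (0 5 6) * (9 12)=(0 5 6)(2 8 9 12 3 11 10)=[5, 1, 8, 11, 4, 6, 0, 7, 9, 12, 2, 10, 3]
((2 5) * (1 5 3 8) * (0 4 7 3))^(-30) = ((0 4 7 3 8 1 5 2))^(-30) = (0 7 8 5)(1 2 4 3)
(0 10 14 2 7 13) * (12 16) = (0 10 14 2 7 13)(12 16) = [10, 1, 7, 3, 4, 5, 6, 13, 8, 9, 14, 11, 16, 0, 2, 15, 12]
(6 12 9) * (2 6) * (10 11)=(2 6 12 9)(10 11)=[0, 1, 6, 3, 4, 5, 12, 7, 8, 2, 11, 10, 9]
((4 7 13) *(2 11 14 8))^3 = (2 8 14 11) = ((2 11 14 8)(4 7 13))^3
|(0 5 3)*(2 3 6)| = 5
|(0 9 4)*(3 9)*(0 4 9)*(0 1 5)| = 4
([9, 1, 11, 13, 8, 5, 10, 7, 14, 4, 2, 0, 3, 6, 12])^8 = (0 6 14)(2 3 4)(8 11 13)(9 10 12)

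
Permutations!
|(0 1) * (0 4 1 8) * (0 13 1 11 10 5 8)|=|(1 4 11 10 5 8 13)|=7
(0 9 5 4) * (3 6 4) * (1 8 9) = [1, 8, 2, 6, 0, 3, 4, 7, 9, 5] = (0 1 8 9 5 3 6 4)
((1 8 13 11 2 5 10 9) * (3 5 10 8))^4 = (1 13 9 8 10 5 2 3 11) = ((1 3 5 8 13 11 2 10 9))^4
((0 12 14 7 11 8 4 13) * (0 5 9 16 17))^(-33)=((0 12 14 7 11 8 4 13 5 9 16 17))^(-33)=(0 7 4 9)(5 17 14 8)(11 13 16 12)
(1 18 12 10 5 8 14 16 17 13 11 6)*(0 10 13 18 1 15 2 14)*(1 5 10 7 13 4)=(0 7 13 11 6 15 2 14 16 17 18 12 4 1 5 8)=[7, 5, 14, 3, 1, 8, 15, 13, 0, 9, 10, 6, 4, 11, 16, 2, 17, 18, 12]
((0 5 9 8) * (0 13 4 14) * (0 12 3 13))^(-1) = (0 8 9 5)(3 12 14 4 13)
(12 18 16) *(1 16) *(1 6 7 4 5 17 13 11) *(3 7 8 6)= (1 16 12 18 3 7 4 5 17 13 11)(6 8)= [0, 16, 2, 7, 5, 17, 8, 4, 6, 9, 10, 1, 18, 11, 14, 15, 12, 13, 3]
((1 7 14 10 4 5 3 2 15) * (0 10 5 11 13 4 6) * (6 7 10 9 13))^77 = ((0 9 13 4 11 6)(1 10 7 14 5 3 2 15))^77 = (0 6 11 4 13 9)(1 3 7 15 5 10 2 14)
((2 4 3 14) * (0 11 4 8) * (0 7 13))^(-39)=(0 8 3)(2 4 13)(7 14 11)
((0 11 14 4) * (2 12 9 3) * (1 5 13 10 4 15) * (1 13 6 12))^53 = (0 13 11 10 14 4 15)(1 9 5 3 6 2 12)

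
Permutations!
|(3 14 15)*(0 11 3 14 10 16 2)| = |(0 11 3 10 16 2)(14 15)| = 6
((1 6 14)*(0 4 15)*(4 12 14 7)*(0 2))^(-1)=((0 12 14 1 6 7 4 15 2))^(-1)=(0 2 15 4 7 6 1 14 12)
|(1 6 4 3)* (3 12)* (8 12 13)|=7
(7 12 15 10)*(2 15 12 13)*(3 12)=(2 15 10 7 13)(3 12)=[0, 1, 15, 12, 4, 5, 6, 13, 8, 9, 7, 11, 3, 2, 14, 10]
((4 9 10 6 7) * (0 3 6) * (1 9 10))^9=((0 3 6 7 4 10)(1 9))^9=(0 7)(1 9)(3 4)(6 10)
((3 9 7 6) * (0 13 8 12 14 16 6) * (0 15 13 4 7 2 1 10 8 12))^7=(0 16 8 14 10 12 1 13 2 15 9 7 3 4 6)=((0 4 7 15 13 12 14 16 6 3 9 2 1 10 8))^7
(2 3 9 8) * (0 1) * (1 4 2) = (0 4 2 3 9 8 1) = [4, 0, 3, 9, 2, 5, 6, 7, 1, 8]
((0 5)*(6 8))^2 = (8)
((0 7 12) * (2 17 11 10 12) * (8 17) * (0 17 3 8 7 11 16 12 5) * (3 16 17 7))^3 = ((17)(0 11 10 5)(2 3 8 16 12 7))^3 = (17)(0 5 10 11)(2 16)(3 12)(7 8)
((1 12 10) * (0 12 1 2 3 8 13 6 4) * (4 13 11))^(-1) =(0 4 11 8 3 2 10 12)(6 13)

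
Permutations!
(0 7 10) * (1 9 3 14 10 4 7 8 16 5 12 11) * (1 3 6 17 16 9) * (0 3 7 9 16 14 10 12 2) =(0 8 16 5 2)(3 10)(4 9 6 17 14 12 11 7) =[8, 1, 0, 10, 9, 2, 17, 4, 16, 6, 3, 7, 11, 13, 12, 15, 5, 14]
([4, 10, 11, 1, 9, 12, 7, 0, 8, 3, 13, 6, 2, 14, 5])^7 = (0 14)(1 11)(2 3)(4 5)(6 10)(7 13)(9 12)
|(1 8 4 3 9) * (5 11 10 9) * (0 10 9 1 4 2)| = 5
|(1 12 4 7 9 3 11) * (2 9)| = 8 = |(1 12 4 7 2 9 3 11)|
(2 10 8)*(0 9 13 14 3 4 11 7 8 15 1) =(0 9 13 14 3 4 11 7 8 2 10 15 1) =[9, 0, 10, 4, 11, 5, 6, 8, 2, 13, 15, 7, 12, 14, 3, 1]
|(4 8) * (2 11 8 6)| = 5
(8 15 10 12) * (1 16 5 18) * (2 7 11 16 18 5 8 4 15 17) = (1 18)(2 7 11 16 8 17)(4 15 10 12) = [0, 18, 7, 3, 15, 5, 6, 11, 17, 9, 12, 16, 4, 13, 14, 10, 8, 2, 1]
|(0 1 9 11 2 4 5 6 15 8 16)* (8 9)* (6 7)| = 8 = |(0 1 8 16)(2 4 5 7 6 15 9 11)|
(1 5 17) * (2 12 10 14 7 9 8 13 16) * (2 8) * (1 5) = (2 12 10 14 7 9)(5 17)(8 13 16) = [0, 1, 12, 3, 4, 17, 6, 9, 13, 2, 14, 11, 10, 16, 7, 15, 8, 5]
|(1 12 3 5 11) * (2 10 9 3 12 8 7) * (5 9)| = 14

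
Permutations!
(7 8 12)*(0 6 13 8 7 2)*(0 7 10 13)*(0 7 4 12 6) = (2 4 12)(6 7 10 13 8) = [0, 1, 4, 3, 12, 5, 7, 10, 6, 9, 13, 11, 2, 8]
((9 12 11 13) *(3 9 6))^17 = ((3 9 12 11 13 6))^17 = (3 6 13 11 12 9)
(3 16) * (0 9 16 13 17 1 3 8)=[9, 3, 2, 13, 4, 5, 6, 7, 0, 16, 10, 11, 12, 17, 14, 15, 8, 1]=(0 9 16 8)(1 3 13 17)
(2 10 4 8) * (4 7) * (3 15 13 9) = (2 10 7 4 8)(3 15 13 9) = [0, 1, 10, 15, 8, 5, 6, 4, 2, 3, 7, 11, 12, 9, 14, 13]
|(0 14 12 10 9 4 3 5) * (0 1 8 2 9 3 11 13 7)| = |(0 14 12 10 3 5 1 8 2 9 4 11 13 7)| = 14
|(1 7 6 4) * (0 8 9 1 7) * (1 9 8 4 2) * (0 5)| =|(9)(0 4 7 6 2 1 5)| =7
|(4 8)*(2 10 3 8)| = 5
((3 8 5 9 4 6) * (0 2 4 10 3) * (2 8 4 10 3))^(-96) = (10)(0 5 3 6 8 9 4)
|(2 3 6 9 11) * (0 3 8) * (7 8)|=|(0 3 6 9 11 2 7 8)|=8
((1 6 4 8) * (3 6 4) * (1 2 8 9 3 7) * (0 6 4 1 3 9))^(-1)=(9)(0 4 3 7 6)(2 8)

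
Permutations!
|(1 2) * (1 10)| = |(1 2 10)| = 3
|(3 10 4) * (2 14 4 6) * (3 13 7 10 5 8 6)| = 10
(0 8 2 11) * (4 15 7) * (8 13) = (0 13 8 2 11)(4 15 7) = [13, 1, 11, 3, 15, 5, 6, 4, 2, 9, 10, 0, 12, 8, 14, 7]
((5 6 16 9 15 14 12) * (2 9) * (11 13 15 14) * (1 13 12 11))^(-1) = (1 15 13)(2 16 6 5 12 11 14 9)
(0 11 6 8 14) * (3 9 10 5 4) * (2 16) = (0 11 6 8 14)(2 16)(3 9 10 5 4) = [11, 1, 16, 9, 3, 4, 8, 7, 14, 10, 5, 6, 12, 13, 0, 15, 2]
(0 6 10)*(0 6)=(6 10)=[0, 1, 2, 3, 4, 5, 10, 7, 8, 9, 6]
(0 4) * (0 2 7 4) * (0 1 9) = [1, 9, 7, 3, 2, 5, 6, 4, 8, 0] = (0 1 9)(2 7 4)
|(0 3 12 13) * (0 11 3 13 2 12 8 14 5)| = 14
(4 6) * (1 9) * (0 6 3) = (0 6 4 3)(1 9) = [6, 9, 2, 0, 3, 5, 4, 7, 8, 1]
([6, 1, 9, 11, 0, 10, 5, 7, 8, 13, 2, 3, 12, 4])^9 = (0 6 5 10 2 9 13 4)(3 11)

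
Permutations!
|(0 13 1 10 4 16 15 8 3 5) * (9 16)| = 11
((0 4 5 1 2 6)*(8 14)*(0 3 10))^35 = (0 1 3 4 2 10 5 6)(8 14)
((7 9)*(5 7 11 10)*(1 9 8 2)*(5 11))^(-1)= (1 2 8 7 5 9)(10 11)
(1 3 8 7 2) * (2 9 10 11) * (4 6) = (1 3 8 7 9 10 11 2)(4 6) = [0, 3, 1, 8, 6, 5, 4, 9, 7, 10, 11, 2]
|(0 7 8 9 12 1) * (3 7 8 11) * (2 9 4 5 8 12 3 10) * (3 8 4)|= 42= |(0 12 1)(2 9 8 3 7 11 10)(4 5)|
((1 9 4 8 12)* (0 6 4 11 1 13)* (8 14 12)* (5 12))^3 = ((0 6 4 14 5 12 13)(1 9 11))^3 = (0 14 13 4 12 6 5)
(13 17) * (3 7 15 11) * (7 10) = (3 10 7 15 11)(13 17) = [0, 1, 2, 10, 4, 5, 6, 15, 8, 9, 7, 3, 12, 17, 14, 11, 16, 13]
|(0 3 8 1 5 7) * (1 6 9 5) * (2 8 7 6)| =6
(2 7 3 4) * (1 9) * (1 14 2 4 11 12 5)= (1 9 14 2 7 3 11 12 5)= [0, 9, 7, 11, 4, 1, 6, 3, 8, 14, 10, 12, 5, 13, 2]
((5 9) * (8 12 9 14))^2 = ((5 14 8 12 9))^2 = (5 8 9 14 12)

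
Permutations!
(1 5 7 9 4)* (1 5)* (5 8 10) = [0, 1, 2, 3, 8, 7, 6, 9, 10, 4, 5] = (4 8 10 5 7 9)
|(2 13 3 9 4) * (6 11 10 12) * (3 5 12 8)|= |(2 13 5 12 6 11 10 8 3 9 4)|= 11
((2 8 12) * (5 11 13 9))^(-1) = (2 12 8)(5 9 13 11)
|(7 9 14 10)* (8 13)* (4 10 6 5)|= |(4 10 7 9 14 6 5)(8 13)|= 14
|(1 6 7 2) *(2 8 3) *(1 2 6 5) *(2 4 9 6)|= 14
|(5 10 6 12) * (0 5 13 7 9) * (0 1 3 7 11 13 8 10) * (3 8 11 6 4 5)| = 36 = |(0 3 7 9 1 8 10 4 5)(6 12 11 13)|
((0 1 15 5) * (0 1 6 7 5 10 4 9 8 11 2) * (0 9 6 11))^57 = ((0 11 2 9 8)(1 15 10 4 6 7 5))^57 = (0 2 8 11 9)(1 15 10 4 6 7 5)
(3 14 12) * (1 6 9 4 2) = (1 6 9 4 2)(3 14 12) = [0, 6, 1, 14, 2, 5, 9, 7, 8, 4, 10, 11, 3, 13, 12]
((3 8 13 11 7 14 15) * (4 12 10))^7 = (15)(4 12 10) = ((3 8 13 11 7 14 15)(4 12 10))^7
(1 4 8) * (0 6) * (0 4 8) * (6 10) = [10, 8, 2, 3, 0, 5, 4, 7, 1, 9, 6] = (0 10 6 4)(1 8)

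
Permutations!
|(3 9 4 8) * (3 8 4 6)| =|(3 9 6)| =3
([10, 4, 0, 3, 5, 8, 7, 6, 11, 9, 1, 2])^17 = (0 10 1 4 5 8 11 2)(6 7)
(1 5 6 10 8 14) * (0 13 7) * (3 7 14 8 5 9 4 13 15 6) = [15, 9, 2, 7, 13, 3, 10, 0, 8, 4, 5, 11, 12, 14, 1, 6] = (0 15 6 10 5 3 7)(1 9 4 13 14)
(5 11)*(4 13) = (4 13)(5 11) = [0, 1, 2, 3, 13, 11, 6, 7, 8, 9, 10, 5, 12, 4]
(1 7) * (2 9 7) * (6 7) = [0, 2, 9, 3, 4, 5, 7, 1, 8, 6] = (1 2 9 6 7)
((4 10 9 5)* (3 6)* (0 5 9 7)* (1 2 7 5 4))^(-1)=(0 7 2 1 5 10 4)(3 6)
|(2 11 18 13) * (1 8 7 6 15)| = |(1 8 7 6 15)(2 11 18 13)| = 20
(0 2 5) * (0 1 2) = (1 2 5) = [0, 2, 5, 3, 4, 1]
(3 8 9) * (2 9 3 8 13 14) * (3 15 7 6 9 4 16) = (2 4 16 3 13 14)(6 9 8 15 7) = [0, 1, 4, 13, 16, 5, 9, 6, 15, 8, 10, 11, 12, 14, 2, 7, 3]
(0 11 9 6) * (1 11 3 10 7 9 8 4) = (0 3 10 7 9 6)(1 11 8 4) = [3, 11, 2, 10, 1, 5, 0, 9, 4, 6, 7, 8]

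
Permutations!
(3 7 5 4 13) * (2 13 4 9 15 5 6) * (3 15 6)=(2 13 15 5 9 6)(3 7)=[0, 1, 13, 7, 4, 9, 2, 3, 8, 6, 10, 11, 12, 15, 14, 5]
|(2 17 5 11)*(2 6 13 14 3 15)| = |(2 17 5 11 6 13 14 3 15)| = 9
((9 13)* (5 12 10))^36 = (13)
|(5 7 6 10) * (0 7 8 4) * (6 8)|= |(0 7 8 4)(5 6 10)|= 12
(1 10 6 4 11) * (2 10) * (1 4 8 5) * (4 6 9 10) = (1 2 4 11 6 8 5)(9 10) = [0, 2, 4, 3, 11, 1, 8, 7, 5, 10, 9, 6]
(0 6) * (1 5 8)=[6, 5, 2, 3, 4, 8, 0, 7, 1]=(0 6)(1 5 8)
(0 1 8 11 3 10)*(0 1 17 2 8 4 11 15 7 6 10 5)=(0 17 2 8 15 7 6 10 1 4 11 3 5)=[17, 4, 8, 5, 11, 0, 10, 6, 15, 9, 1, 3, 12, 13, 14, 7, 16, 2]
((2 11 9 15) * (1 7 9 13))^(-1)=(1 13 11 2 15 9 7)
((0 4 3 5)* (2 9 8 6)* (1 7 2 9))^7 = (0 5 3 4)(1 7 2)(6 9 8)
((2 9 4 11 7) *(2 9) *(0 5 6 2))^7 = (0 2 6 5)(4 9 7 11)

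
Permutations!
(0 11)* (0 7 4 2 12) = [11, 1, 12, 3, 2, 5, 6, 4, 8, 9, 10, 7, 0] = (0 11 7 4 2 12)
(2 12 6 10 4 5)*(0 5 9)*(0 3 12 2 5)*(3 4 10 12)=(4 9)(6 12)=[0, 1, 2, 3, 9, 5, 12, 7, 8, 4, 10, 11, 6]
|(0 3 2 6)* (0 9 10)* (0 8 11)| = 8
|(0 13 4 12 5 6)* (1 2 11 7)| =|(0 13 4 12 5 6)(1 2 11 7)| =12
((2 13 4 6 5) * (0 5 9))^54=(0 6 13 5 9 4 2)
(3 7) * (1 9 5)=(1 9 5)(3 7)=[0, 9, 2, 7, 4, 1, 6, 3, 8, 5]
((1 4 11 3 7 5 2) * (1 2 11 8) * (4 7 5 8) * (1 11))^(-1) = (1 5 3 11 8 7)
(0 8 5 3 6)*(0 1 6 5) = (0 8)(1 6)(3 5) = [8, 6, 2, 5, 4, 3, 1, 7, 0]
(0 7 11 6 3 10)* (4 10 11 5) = (0 7 5 4 10)(3 11 6) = [7, 1, 2, 11, 10, 4, 3, 5, 8, 9, 0, 6]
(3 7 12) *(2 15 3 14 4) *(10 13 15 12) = (2 12 14 4)(3 7 10 13 15) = [0, 1, 12, 7, 2, 5, 6, 10, 8, 9, 13, 11, 14, 15, 4, 3]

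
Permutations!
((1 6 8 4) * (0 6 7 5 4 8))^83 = ((8)(0 6)(1 7 5 4))^83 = (8)(0 6)(1 4 5 7)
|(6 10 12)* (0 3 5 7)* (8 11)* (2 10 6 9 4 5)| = 18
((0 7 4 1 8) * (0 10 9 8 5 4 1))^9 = (10)(0 4 5 1 7)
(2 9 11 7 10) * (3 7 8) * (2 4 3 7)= (2 9 11 8 7 10 4 3)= [0, 1, 9, 2, 3, 5, 6, 10, 7, 11, 4, 8]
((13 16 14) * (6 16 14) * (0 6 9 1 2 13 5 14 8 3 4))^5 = ((0 6 16 9 1 2 13 8 3 4)(5 14))^5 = (0 2)(1 4)(3 9)(5 14)(6 13)(8 16)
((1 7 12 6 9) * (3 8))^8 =(1 6 7 9 12)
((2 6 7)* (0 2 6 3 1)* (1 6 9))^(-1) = (0 1 9 7 6 3 2)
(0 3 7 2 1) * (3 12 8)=[12, 0, 1, 7, 4, 5, 6, 2, 3, 9, 10, 11, 8]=(0 12 8 3 7 2 1)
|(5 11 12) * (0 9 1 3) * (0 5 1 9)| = 5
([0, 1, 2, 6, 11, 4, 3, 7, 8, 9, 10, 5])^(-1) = (3 6)(4 5 11)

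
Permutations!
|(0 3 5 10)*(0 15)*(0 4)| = |(0 3 5 10 15 4)| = 6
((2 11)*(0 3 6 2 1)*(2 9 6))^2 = (0 2 1 3 11)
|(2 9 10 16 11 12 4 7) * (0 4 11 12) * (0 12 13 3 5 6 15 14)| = 26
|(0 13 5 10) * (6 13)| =5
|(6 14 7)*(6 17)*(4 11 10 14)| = |(4 11 10 14 7 17 6)| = 7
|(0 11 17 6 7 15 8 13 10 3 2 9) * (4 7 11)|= |(0 4 7 15 8 13 10 3 2 9)(6 11 17)|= 30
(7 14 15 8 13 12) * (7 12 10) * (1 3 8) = (1 3 8 13 10 7 14 15) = [0, 3, 2, 8, 4, 5, 6, 14, 13, 9, 7, 11, 12, 10, 15, 1]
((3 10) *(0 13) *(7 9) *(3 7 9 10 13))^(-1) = (0 13 3)(7 10)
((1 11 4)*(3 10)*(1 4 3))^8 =((1 11 3 10))^8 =(11)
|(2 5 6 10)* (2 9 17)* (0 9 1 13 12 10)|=12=|(0 9 17 2 5 6)(1 13 12 10)|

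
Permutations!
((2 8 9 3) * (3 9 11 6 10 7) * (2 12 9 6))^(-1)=((2 8 11)(3 12 9 6 10 7))^(-1)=(2 11 8)(3 7 10 6 9 12)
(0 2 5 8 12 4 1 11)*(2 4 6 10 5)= [4, 11, 2, 3, 1, 8, 10, 7, 12, 9, 5, 0, 6]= (0 4 1 11)(5 8 12 6 10)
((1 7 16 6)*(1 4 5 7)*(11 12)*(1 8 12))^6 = ((1 8 12 11)(4 5 7 16 6))^6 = (1 12)(4 5 7 16 6)(8 11)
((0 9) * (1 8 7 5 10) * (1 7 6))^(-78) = ((0 9)(1 8 6)(5 10 7))^(-78) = (10)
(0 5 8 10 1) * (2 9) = (0 5 8 10 1)(2 9) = [5, 0, 9, 3, 4, 8, 6, 7, 10, 2, 1]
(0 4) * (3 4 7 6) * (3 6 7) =(7)(0 3 4) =[3, 1, 2, 4, 0, 5, 6, 7]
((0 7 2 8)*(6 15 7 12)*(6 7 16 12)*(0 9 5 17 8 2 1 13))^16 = ((0 6 15 16 12 7 1 13)(5 17 8 9))^16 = (17)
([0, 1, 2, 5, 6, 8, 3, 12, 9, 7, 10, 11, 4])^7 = (3 6 4 12 7 9 8 5)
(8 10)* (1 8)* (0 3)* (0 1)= (0 3 1 8 10)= [3, 8, 2, 1, 4, 5, 6, 7, 10, 9, 0]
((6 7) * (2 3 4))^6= (7)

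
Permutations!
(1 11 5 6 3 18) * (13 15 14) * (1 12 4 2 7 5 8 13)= (1 11 8 13 15 14)(2 7 5 6 3 18 12 4)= [0, 11, 7, 18, 2, 6, 3, 5, 13, 9, 10, 8, 4, 15, 1, 14, 16, 17, 12]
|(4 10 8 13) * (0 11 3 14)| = 4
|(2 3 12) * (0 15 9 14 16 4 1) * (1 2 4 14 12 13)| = 18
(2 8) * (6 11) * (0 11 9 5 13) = (0 11 6 9 5 13)(2 8) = [11, 1, 8, 3, 4, 13, 9, 7, 2, 5, 10, 6, 12, 0]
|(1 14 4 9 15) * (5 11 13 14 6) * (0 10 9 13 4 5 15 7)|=|(0 10 9 7)(1 6 15)(4 13 14 5 11)|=60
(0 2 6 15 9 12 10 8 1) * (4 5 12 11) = (0 2 6 15 9 11 4 5 12 10 8 1) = [2, 0, 6, 3, 5, 12, 15, 7, 1, 11, 8, 4, 10, 13, 14, 9]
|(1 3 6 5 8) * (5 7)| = |(1 3 6 7 5 8)| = 6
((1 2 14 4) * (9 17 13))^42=(17)(1 14)(2 4)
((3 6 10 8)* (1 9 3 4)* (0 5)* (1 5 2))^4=(0 3 4 1 10)(2 6 5 9 8)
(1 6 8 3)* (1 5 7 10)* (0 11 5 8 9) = (0 11 5 7 10 1 6 9)(3 8) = [11, 6, 2, 8, 4, 7, 9, 10, 3, 0, 1, 5]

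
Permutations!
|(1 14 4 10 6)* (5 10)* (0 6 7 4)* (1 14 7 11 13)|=21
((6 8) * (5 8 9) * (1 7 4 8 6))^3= (9)(1 8 4 7)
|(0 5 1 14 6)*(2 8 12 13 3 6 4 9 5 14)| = |(0 14 4 9 5 1 2 8 12 13 3 6)| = 12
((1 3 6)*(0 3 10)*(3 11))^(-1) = (0 10 1 6 3 11)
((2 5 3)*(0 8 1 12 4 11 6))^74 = (0 4 8 11 1 6 12)(2 3 5)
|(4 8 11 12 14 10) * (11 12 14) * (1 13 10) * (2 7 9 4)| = |(1 13 10 2 7 9 4 8 12 11 14)| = 11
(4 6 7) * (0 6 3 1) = [6, 0, 2, 1, 3, 5, 7, 4] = (0 6 7 4 3 1)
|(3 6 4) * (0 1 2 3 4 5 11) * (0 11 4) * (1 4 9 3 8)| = 12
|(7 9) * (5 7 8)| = 4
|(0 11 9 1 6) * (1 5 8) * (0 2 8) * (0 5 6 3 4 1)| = |(0 11 9 6 2 8)(1 3 4)| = 6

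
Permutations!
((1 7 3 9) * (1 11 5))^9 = ((1 7 3 9 11 5))^9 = (1 9)(3 5)(7 11)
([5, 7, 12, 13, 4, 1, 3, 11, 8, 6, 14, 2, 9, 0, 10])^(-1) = [13, 5, 11, 6, 4, 0, 9, 1, 8, 12, 14, 7, 2, 3, 10]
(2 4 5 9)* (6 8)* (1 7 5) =(1 7 5 9 2 4)(6 8) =[0, 7, 4, 3, 1, 9, 8, 5, 6, 2]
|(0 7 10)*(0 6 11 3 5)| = |(0 7 10 6 11 3 5)| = 7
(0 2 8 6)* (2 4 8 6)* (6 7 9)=(0 4 8 2 7 9 6)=[4, 1, 7, 3, 8, 5, 0, 9, 2, 6]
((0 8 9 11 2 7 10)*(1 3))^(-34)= (0 8 9 11 2 7 10)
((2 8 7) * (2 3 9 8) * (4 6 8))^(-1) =(3 7 8 6 4 9)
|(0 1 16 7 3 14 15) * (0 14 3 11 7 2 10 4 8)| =|(0 1 16 2 10 4 8)(7 11)(14 15)| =14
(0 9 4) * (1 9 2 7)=(0 2 7 1 9 4)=[2, 9, 7, 3, 0, 5, 6, 1, 8, 4]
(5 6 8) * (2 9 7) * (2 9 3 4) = [0, 1, 3, 4, 2, 6, 8, 9, 5, 7] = (2 3 4)(5 6 8)(7 9)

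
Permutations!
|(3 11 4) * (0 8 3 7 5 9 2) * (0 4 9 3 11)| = |(0 8 11 9 2 4 7 5 3)| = 9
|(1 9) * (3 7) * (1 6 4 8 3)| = 7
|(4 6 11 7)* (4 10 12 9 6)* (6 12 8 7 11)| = 6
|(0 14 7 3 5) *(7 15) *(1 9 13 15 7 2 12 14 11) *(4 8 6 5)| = 15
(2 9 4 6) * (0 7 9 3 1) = (0 7 9 4 6 2 3 1) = [7, 0, 3, 1, 6, 5, 2, 9, 8, 4]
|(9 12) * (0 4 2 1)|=|(0 4 2 1)(9 12)|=4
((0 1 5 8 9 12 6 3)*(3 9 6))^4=((0 1 5 8 6 9 12 3))^4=(0 6)(1 9)(3 8)(5 12)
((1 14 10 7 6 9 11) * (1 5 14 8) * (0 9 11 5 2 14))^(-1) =((0 9 5)(1 8)(2 14 10 7 6 11))^(-1) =(0 5 9)(1 8)(2 11 6 7 10 14)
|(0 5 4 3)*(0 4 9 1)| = |(0 5 9 1)(3 4)| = 4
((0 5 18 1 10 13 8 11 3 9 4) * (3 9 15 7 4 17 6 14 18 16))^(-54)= (0 16 15 4 5 3 7)(1 17 13 14 11)(6 8 18 9 10)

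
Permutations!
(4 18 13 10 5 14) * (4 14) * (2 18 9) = (2 18 13 10 5 4 9) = [0, 1, 18, 3, 9, 4, 6, 7, 8, 2, 5, 11, 12, 10, 14, 15, 16, 17, 13]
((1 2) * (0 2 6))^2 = ((0 2 1 6))^2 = (0 1)(2 6)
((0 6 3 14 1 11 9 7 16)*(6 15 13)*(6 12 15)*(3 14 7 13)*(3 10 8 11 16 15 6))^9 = (0 12 10 16 13 15 1 9 7 14 11 3 6 8)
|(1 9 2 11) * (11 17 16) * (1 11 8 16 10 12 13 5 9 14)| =14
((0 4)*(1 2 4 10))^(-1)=(0 4 2 1 10)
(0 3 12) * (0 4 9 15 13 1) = (0 3 12 4 9 15 13 1) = [3, 0, 2, 12, 9, 5, 6, 7, 8, 15, 10, 11, 4, 1, 14, 13]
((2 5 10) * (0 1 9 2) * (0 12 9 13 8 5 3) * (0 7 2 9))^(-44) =((0 1 13 8 5 10 12)(2 3 7))^(-44) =(0 10 8 1 12 5 13)(2 3 7)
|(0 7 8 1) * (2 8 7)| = 4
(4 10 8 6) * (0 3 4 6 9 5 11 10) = [3, 1, 2, 4, 0, 11, 6, 7, 9, 5, 8, 10] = (0 3 4)(5 11 10 8 9)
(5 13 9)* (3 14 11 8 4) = (3 14 11 8 4)(5 13 9) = [0, 1, 2, 14, 3, 13, 6, 7, 4, 5, 10, 8, 12, 9, 11]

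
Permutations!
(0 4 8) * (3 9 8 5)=(0 4 5 3 9 8)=[4, 1, 2, 9, 5, 3, 6, 7, 0, 8]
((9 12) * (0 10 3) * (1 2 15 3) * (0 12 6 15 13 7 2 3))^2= (0 1 12 6)(2 7 13)(3 9 15 10)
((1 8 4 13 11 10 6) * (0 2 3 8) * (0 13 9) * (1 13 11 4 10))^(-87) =(0 8 13)(1 11)(2 10 4)(3 6 9)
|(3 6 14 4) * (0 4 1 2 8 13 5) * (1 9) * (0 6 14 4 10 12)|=30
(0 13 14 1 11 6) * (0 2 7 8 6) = [13, 11, 7, 3, 4, 5, 2, 8, 6, 9, 10, 0, 12, 14, 1] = (0 13 14 1 11)(2 7 8 6)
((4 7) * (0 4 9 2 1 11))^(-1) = (0 11 1 2 9 7 4)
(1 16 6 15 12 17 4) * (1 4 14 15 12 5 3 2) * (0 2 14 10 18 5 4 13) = (0 2 1 16 6 12 17 10 18 5 3 14 15 4 13) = [2, 16, 1, 14, 13, 3, 12, 7, 8, 9, 18, 11, 17, 0, 15, 4, 6, 10, 5]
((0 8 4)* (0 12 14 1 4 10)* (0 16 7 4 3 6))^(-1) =((0 8 10 16 7 4 12 14 1 3 6))^(-1) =(0 6 3 1 14 12 4 7 16 10 8)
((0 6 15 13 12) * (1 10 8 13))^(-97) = (0 12 13 8 10 1 15 6)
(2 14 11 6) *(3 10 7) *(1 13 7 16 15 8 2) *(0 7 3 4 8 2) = [7, 13, 14, 10, 8, 5, 1, 4, 0, 9, 16, 6, 12, 3, 11, 2, 15] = (0 7 4 8)(1 13 3 10 16 15 2 14 11 6)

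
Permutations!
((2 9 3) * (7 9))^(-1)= ((2 7 9 3))^(-1)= (2 3 9 7)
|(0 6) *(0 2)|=3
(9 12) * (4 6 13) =(4 6 13)(9 12) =[0, 1, 2, 3, 6, 5, 13, 7, 8, 12, 10, 11, 9, 4]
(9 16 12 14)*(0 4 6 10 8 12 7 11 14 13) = (0 4 6 10 8 12 13)(7 11 14 9 16) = [4, 1, 2, 3, 6, 5, 10, 11, 12, 16, 8, 14, 13, 0, 9, 15, 7]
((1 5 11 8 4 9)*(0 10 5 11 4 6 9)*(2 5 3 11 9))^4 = ((0 10 3 11 8 6 2 5 4)(1 9))^4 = (0 8 4 11 5 3 2 10 6)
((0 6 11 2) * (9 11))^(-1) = (0 2 11 9 6)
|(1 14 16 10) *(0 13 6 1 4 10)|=|(0 13 6 1 14 16)(4 10)|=6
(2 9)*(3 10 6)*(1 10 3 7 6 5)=[0, 10, 9, 3, 4, 1, 7, 6, 8, 2, 5]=(1 10 5)(2 9)(6 7)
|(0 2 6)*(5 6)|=4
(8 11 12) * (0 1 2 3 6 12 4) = [1, 2, 3, 6, 0, 5, 12, 7, 11, 9, 10, 4, 8] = (0 1 2 3 6 12 8 11 4)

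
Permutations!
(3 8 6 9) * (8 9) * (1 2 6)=(1 2 6 8)(3 9)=[0, 2, 6, 9, 4, 5, 8, 7, 1, 3]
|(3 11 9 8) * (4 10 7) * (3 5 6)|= 6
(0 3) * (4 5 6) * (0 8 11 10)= [3, 1, 2, 8, 5, 6, 4, 7, 11, 9, 0, 10]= (0 3 8 11 10)(4 5 6)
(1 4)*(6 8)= [0, 4, 2, 3, 1, 5, 8, 7, 6]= (1 4)(6 8)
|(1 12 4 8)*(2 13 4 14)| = |(1 12 14 2 13 4 8)| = 7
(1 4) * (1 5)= [0, 4, 2, 3, 5, 1]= (1 4 5)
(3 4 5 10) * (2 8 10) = (2 8 10 3 4 5) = [0, 1, 8, 4, 5, 2, 6, 7, 10, 9, 3]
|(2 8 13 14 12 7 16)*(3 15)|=14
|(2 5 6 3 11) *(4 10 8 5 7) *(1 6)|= 10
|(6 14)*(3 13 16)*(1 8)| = 6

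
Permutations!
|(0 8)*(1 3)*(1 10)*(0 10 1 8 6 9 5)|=4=|(0 6 9 5)(1 3)(8 10)|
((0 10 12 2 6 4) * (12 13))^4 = ((0 10 13 12 2 6 4))^4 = (0 2 10 6 13 4 12)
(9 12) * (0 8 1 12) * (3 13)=(0 8 1 12 9)(3 13)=[8, 12, 2, 13, 4, 5, 6, 7, 1, 0, 10, 11, 9, 3]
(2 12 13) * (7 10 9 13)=[0, 1, 12, 3, 4, 5, 6, 10, 8, 13, 9, 11, 7, 2]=(2 12 7 10 9 13)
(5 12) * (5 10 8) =[0, 1, 2, 3, 4, 12, 6, 7, 5, 9, 8, 11, 10] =(5 12 10 8)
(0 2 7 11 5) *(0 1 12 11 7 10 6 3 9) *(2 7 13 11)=[7, 12, 10, 9, 4, 1, 3, 13, 8, 0, 6, 5, 2, 11]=(0 7 13 11 5 1 12 2 10 6 3 9)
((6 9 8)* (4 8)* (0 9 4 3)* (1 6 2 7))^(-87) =((0 9 3)(1 6 4 8 2 7))^(-87) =(9)(1 8)(2 6)(4 7)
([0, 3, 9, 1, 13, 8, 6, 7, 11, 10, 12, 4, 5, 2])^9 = [0, 3, 2, 1, 4, 5, 6, 7, 8, 9, 10, 11, 12, 13]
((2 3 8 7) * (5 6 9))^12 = (9)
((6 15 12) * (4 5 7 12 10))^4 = ((4 5 7 12 6 15 10))^4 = (4 6 5 15 7 10 12)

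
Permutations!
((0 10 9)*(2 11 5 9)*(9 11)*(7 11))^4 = (5 7 11)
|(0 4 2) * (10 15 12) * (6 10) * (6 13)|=15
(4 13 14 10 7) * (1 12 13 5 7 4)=[0, 12, 2, 3, 5, 7, 6, 1, 8, 9, 4, 11, 13, 14, 10]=(1 12 13 14 10 4 5 7)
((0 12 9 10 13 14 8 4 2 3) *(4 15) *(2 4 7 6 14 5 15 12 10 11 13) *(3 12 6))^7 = ((0 10 2 12 9 11 13 5 15 7 3)(6 14 8))^7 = (0 5 12 3 13 2 7 11 10 15 9)(6 14 8)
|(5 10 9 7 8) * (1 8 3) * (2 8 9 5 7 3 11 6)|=30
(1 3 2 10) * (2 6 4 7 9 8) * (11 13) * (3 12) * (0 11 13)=(13)(0 11)(1 12 3 6 4 7 9 8 2 10)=[11, 12, 10, 6, 7, 5, 4, 9, 2, 8, 1, 0, 3, 13]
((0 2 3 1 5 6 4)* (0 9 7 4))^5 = ((0 2 3 1 5 6)(4 9 7))^5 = (0 6 5 1 3 2)(4 7 9)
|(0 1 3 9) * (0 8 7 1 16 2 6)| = 20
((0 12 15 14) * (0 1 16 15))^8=(16)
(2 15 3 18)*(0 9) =(0 9)(2 15 3 18) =[9, 1, 15, 18, 4, 5, 6, 7, 8, 0, 10, 11, 12, 13, 14, 3, 16, 17, 2]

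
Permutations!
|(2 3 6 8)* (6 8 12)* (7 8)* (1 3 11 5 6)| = |(1 3 7 8 2 11 5 6 12)| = 9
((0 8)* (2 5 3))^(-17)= ((0 8)(2 5 3))^(-17)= (0 8)(2 5 3)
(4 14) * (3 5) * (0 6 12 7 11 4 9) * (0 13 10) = (0 6 12 7 11 4 14 9 13 10)(3 5) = [6, 1, 2, 5, 14, 3, 12, 11, 8, 13, 0, 4, 7, 10, 9]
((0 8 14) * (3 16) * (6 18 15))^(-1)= ((0 8 14)(3 16)(6 18 15))^(-1)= (0 14 8)(3 16)(6 15 18)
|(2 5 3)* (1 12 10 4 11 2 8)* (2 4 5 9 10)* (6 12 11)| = |(1 11 4 6 12 2 9 10 5 3 8)| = 11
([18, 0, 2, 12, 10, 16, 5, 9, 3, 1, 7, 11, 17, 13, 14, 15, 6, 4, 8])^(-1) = (0 1 9 7 10 4 17 12 3 8 18)(5 6 16)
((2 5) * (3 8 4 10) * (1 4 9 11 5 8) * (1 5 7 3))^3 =((1 4 10)(2 8 9 11 7 3 5))^3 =(2 11 5 9 3 8 7)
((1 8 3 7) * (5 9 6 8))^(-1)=(1 7 3 8 6 9 5)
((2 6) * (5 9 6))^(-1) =((2 5 9 6))^(-1) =(2 6 9 5)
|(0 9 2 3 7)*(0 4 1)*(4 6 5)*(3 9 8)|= 8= |(0 8 3 7 6 5 4 1)(2 9)|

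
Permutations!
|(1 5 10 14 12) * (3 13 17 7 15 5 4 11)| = 12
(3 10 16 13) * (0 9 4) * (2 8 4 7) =(0 9 7 2 8 4)(3 10 16 13) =[9, 1, 8, 10, 0, 5, 6, 2, 4, 7, 16, 11, 12, 3, 14, 15, 13]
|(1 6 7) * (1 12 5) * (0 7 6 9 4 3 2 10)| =10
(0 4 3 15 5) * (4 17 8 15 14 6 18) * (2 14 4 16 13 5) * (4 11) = (0 17 8 15 2 14 6 18 16 13 5)(3 11 4) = [17, 1, 14, 11, 3, 0, 18, 7, 15, 9, 10, 4, 12, 5, 6, 2, 13, 8, 16]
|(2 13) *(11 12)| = |(2 13)(11 12)| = 2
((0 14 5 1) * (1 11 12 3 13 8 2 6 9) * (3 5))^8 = (0 1 9 6 2 8 13 3 14)(5 12 11)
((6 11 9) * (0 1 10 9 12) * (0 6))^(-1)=(0 9 10 1)(6 12 11)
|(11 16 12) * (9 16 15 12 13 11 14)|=7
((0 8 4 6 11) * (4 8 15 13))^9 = (0 4)(6 15)(11 13)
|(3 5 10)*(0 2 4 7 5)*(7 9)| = |(0 2 4 9 7 5 10 3)| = 8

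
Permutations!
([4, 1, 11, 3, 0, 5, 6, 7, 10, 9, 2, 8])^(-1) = [4, 1, 10, 3, 0, 5, 6, 7, 11, 9, 8, 2]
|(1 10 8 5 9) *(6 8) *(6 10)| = |(10)(1 6 8 5 9)| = 5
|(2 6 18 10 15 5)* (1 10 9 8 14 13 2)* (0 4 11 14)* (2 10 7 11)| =56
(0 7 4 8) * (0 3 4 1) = [7, 0, 2, 4, 8, 5, 6, 1, 3] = (0 7 1)(3 4 8)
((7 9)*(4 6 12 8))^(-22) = ((4 6 12 8)(7 9))^(-22) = (4 12)(6 8)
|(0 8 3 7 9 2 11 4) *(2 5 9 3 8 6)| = 10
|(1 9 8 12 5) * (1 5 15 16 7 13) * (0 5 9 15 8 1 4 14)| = |(0 5 9 1 15 16 7 13 4 14)(8 12)| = 10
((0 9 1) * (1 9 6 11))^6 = (0 11)(1 6)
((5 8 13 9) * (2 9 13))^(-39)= (13)(2 9 5 8)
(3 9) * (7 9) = (3 7 9) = [0, 1, 2, 7, 4, 5, 6, 9, 8, 3]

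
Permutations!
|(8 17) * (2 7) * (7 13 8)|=5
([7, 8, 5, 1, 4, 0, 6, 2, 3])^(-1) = (0 5 2 7)(1 3 8)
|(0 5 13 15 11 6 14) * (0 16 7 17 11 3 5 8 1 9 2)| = |(0 8 1 9 2)(3 5 13 15)(6 14 16 7 17 11)| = 60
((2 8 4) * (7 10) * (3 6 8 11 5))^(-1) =((2 11 5 3 6 8 4)(7 10))^(-1) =(2 4 8 6 3 5 11)(7 10)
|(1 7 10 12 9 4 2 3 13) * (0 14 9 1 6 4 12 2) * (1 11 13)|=|(0 14 9 12 11 13 6 4)(1 7 10 2 3)|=40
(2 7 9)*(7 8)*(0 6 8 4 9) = (0 6 8 7)(2 4 9) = [6, 1, 4, 3, 9, 5, 8, 0, 7, 2]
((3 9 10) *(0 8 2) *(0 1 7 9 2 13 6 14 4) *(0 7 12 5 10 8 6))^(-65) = (0 13 8 9 7 4 14 6)(1 12 5 10 3 2) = ((0 6 14 4 7 9 8 13)(1 12 5 10 3 2))^(-65)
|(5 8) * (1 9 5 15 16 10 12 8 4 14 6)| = 30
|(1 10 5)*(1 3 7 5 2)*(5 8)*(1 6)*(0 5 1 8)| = |(0 5 3 7)(1 10 2 6 8)| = 20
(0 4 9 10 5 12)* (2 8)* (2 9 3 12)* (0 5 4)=(2 8 9 10 4 3 12 5)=[0, 1, 8, 12, 3, 2, 6, 7, 9, 10, 4, 11, 5]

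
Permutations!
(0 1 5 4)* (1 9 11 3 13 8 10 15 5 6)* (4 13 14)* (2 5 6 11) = (0 9 2 5 13 8 10 15 6 1 11 3 14 4) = [9, 11, 5, 14, 0, 13, 1, 7, 10, 2, 15, 3, 12, 8, 4, 6]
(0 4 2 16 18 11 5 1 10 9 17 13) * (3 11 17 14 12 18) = [4, 10, 16, 11, 2, 1, 6, 7, 8, 14, 9, 5, 18, 0, 12, 15, 3, 13, 17] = (0 4 2 16 3 11 5 1 10 9 14 12 18 17 13)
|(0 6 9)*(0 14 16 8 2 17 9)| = 6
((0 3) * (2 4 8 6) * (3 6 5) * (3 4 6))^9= (8)(0 3)(2 6)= ((0 3)(2 6)(4 8 5))^9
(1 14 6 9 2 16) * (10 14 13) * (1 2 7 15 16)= [0, 13, 1, 3, 4, 5, 9, 15, 8, 7, 14, 11, 12, 10, 6, 16, 2]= (1 13 10 14 6 9 7 15 16 2)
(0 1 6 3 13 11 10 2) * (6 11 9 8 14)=(0 1 11 10 2)(3 13 9 8 14 6)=[1, 11, 0, 13, 4, 5, 3, 7, 14, 8, 2, 10, 12, 9, 6]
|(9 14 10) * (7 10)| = 4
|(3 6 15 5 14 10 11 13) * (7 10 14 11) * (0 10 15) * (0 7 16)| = |(0 10 16)(3 6 7 15 5 11 13)| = 21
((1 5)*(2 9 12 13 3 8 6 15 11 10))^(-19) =(1 5)(2 9 12 13 3 8 6 15 11 10) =((1 5)(2 9 12 13 3 8 6 15 11 10))^(-19)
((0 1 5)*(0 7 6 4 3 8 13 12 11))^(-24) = ((0 1 5 7 6 4 3 8 13 12 11))^(-24) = (0 12 8 4 7 1 11 13 3 6 5)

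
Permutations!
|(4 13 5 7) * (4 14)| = 5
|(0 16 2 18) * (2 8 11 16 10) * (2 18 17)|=|(0 10 18)(2 17)(8 11 16)|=6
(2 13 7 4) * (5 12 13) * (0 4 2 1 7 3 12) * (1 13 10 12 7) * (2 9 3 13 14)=(0 4 14 2 5)(3 7 9)(10 12)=[4, 1, 5, 7, 14, 0, 6, 9, 8, 3, 12, 11, 10, 13, 2]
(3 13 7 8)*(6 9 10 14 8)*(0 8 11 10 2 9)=(0 8 3 13 7 6)(2 9)(10 14 11)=[8, 1, 9, 13, 4, 5, 0, 6, 3, 2, 14, 10, 12, 7, 11]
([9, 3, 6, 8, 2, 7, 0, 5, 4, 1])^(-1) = [6, 9, 4, 1, 8, 7, 2, 5, 3, 0]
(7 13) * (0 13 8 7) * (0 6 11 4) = (0 13 6 11 4)(7 8) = [13, 1, 2, 3, 0, 5, 11, 8, 7, 9, 10, 4, 12, 6]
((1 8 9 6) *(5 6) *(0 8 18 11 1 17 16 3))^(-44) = ((0 8 9 5 6 17 16 3)(1 18 11))^(-44) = (0 6)(1 18 11)(3 5)(8 17)(9 16)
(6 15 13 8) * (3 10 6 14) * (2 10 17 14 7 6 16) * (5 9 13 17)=[0, 1, 10, 5, 4, 9, 15, 6, 7, 13, 16, 11, 12, 8, 3, 17, 2, 14]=(2 10 16)(3 5 9 13 8 7 6 15 17 14)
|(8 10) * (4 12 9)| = |(4 12 9)(8 10)| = 6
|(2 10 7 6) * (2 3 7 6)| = |(2 10 6 3 7)| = 5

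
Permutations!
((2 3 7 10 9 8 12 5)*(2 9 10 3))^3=(3 7)(5 12 8 9)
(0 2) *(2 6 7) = [6, 1, 0, 3, 4, 5, 7, 2] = (0 6 7 2)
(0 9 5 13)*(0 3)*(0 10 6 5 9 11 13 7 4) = [11, 1, 2, 10, 0, 7, 5, 4, 8, 9, 6, 13, 12, 3] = (0 11 13 3 10 6 5 7 4)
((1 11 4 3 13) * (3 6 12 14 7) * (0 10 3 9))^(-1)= (0 9 7 14 12 6 4 11 1 13 3 10)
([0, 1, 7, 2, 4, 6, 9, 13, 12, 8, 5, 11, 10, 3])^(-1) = (2 3 13 7)(5 10 12 8 9 6)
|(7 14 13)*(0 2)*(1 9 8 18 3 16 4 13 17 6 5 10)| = |(0 2)(1 9 8 18 3 16 4 13 7 14 17 6 5 10)| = 14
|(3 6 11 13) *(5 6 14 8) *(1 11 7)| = |(1 11 13 3 14 8 5 6 7)| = 9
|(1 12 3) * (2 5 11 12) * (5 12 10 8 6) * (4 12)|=|(1 2 4 12 3)(5 11 10 8 6)|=5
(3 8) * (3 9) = (3 8 9) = [0, 1, 2, 8, 4, 5, 6, 7, 9, 3]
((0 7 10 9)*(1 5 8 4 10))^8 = (10)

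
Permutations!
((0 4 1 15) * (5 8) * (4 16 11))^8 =((0 16 11 4 1 15)(5 8))^8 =(0 11 1)(4 15 16)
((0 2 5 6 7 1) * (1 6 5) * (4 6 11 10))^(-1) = ((0 2 1)(4 6 7 11 10))^(-1) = (0 1 2)(4 10 11 7 6)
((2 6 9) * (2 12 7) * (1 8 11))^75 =(12)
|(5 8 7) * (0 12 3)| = 3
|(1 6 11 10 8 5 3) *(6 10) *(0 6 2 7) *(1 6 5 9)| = 28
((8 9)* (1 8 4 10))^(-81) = (1 10 4 9 8)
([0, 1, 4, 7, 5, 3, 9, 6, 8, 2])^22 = [0, 1, 4, 7, 5, 3, 9, 6, 8, 2]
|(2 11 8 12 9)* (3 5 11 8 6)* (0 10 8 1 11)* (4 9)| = 12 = |(0 10 8 12 4 9 2 1 11 6 3 5)|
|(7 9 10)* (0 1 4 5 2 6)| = 6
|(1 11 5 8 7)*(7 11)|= 6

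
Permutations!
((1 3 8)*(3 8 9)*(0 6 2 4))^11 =(0 4 2 6)(1 8)(3 9)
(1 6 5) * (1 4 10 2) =[0, 6, 1, 3, 10, 4, 5, 7, 8, 9, 2] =(1 6 5 4 10 2)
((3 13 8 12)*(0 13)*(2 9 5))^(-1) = (0 3 12 8 13)(2 5 9)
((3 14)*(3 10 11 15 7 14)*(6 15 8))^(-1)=((6 15 7 14 10 11 8))^(-1)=(6 8 11 10 14 7 15)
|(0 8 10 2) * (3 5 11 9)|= |(0 8 10 2)(3 5 11 9)|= 4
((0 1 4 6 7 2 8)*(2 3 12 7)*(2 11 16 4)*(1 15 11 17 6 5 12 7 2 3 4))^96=((0 15 11 16 1 3 7 4 5 12 2 8)(6 17))^96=(17)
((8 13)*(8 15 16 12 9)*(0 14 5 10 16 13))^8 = ((0 14 5 10 16 12 9 8)(13 15))^8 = (16)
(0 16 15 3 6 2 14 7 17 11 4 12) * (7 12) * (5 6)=(0 16 15 3 5 6 2 14 12)(4 7 17 11)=[16, 1, 14, 5, 7, 6, 2, 17, 8, 9, 10, 4, 0, 13, 12, 3, 15, 11]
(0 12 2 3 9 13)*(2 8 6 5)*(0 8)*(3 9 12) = (0 3 12)(2 9 13 8 6 5) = [3, 1, 9, 12, 4, 2, 5, 7, 6, 13, 10, 11, 0, 8]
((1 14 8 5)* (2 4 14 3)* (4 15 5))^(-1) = (1 5 15 2 3)(4 8 14) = ((1 3 2 15 5)(4 14 8))^(-1)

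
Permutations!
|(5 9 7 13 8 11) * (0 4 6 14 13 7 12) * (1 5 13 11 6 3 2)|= 40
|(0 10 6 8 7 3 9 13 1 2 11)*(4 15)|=22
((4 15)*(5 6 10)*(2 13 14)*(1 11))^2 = (15)(2 14 13)(5 10 6)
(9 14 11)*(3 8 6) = (3 8 6)(9 14 11) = [0, 1, 2, 8, 4, 5, 3, 7, 6, 14, 10, 9, 12, 13, 11]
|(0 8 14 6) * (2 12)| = 4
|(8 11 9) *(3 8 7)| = 5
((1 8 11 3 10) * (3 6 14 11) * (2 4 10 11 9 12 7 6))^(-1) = ((1 8 3 11 2 4 10)(6 14 9 12 7))^(-1) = (1 10 4 2 11 3 8)(6 7 12 9 14)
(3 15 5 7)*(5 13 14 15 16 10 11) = (3 16 10 11 5 7)(13 14 15) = [0, 1, 2, 16, 4, 7, 6, 3, 8, 9, 11, 5, 12, 14, 15, 13, 10]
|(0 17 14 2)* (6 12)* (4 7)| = |(0 17 14 2)(4 7)(6 12)| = 4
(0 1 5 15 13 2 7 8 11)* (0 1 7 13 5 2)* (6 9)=[7, 2, 13, 3, 4, 15, 9, 8, 11, 6, 10, 1, 12, 0, 14, 5]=(0 7 8 11 1 2 13)(5 15)(6 9)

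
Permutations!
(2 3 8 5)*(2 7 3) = [0, 1, 2, 8, 4, 7, 6, 3, 5] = (3 8 5 7)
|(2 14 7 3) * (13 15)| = |(2 14 7 3)(13 15)| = 4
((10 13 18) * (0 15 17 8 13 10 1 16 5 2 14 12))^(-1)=(0 12 14 2 5 16 1 18 13 8 17 15)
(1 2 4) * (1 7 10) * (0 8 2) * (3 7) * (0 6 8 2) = (0 2 4 3 7 10 1 6 8) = [2, 6, 4, 7, 3, 5, 8, 10, 0, 9, 1]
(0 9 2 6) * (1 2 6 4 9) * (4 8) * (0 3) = (0 1 2 8 4 9 6 3) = [1, 2, 8, 0, 9, 5, 3, 7, 4, 6]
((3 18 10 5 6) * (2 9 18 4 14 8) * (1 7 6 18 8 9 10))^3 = (1 3 9 10)(2 18 6 14)(4 8 5 7)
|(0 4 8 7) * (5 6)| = |(0 4 8 7)(5 6)| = 4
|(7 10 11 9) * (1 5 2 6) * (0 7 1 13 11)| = |(0 7 10)(1 5 2 6 13 11 9)| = 21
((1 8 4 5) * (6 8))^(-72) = ((1 6 8 4 5))^(-72) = (1 4 6 5 8)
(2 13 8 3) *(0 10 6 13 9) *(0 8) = (0 10 6 13)(2 9 8 3) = [10, 1, 9, 2, 4, 5, 13, 7, 3, 8, 6, 11, 12, 0]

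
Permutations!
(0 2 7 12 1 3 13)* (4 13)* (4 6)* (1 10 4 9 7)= (0 2 1 3 6 9 7 12 10 4 13)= [2, 3, 1, 6, 13, 5, 9, 12, 8, 7, 4, 11, 10, 0]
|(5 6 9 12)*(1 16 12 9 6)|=|(1 16 12 5)|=4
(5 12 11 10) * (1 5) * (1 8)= (1 5 12 11 10 8)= [0, 5, 2, 3, 4, 12, 6, 7, 1, 9, 8, 10, 11]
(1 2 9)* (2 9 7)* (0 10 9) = (0 10 9 1)(2 7) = [10, 0, 7, 3, 4, 5, 6, 2, 8, 1, 9]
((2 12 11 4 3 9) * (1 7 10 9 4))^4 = ((1 7 10 9 2 12 11)(3 4))^4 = (1 2 7 12 10 11 9)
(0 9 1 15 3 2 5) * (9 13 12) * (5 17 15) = [13, 5, 17, 2, 4, 0, 6, 7, 8, 1, 10, 11, 9, 12, 14, 3, 16, 15] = (0 13 12 9 1 5)(2 17 15 3)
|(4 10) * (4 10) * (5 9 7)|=|(10)(5 9 7)|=3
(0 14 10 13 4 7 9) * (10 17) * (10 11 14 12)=(0 12 10 13 4 7 9)(11 14 17)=[12, 1, 2, 3, 7, 5, 6, 9, 8, 0, 13, 14, 10, 4, 17, 15, 16, 11]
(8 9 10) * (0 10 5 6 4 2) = [10, 1, 0, 3, 2, 6, 4, 7, 9, 5, 8] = (0 10 8 9 5 6 4 2)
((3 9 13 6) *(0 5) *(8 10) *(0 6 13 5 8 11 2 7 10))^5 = (13)(0 8)(2 7 10 11)(3 9 5 6)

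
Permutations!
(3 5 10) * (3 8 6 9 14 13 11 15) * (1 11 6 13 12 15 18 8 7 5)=(1 11 18 8 13 6 9 14 12 15 3)(5 10 7)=[0, 11, 2, 1, 4, 10, 9, 5, 13, 14, 7, 18, 15, 6, 12, 3, 16, 17, 8]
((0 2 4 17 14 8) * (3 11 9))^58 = ((0 2 4 17 14 8)(3 11 9))^58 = (0 14 4)(2 8 17)(3 11 9)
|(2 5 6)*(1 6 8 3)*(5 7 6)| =|(1 5 8 3)(2 7 6)| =12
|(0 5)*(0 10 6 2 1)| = |(0 5 10 6 2 1)| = 6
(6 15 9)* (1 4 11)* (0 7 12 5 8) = (0 7 12 5 8)(1 4 11)(6 15 9) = [7, 4, 2, 3, 11, 8, 15, 12, 0, 6, 10, 1, 5, 13, 14, 9]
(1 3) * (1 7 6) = [0, 3, 2, 7, 4, 5, 1, 6] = (1 3 7 6)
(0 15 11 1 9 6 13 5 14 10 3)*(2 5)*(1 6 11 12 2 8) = [15, 9, 5, 0, 4, 14, 13, 7, 1, 11, 3, 6, 2, 8, 10, 12] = (0 15 12 2 5 14 10 3)(1 9 11 6 13 8)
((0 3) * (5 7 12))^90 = ((0 3)(5 7 12))^90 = (12)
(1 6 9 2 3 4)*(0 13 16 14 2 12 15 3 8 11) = (0 13 16 14 2 8 11)(1 6 9 12 15 3 4) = [13, 6, 8, 4, 1, 5, 9, 7, 11, 12, 10, 0, 15, 16, 2, 3, 14]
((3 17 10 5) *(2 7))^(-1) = ((2 7)(3 17 10 5))^(-1) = (2 7)(3 5 10 17)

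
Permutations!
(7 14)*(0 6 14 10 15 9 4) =(0 6 14 7 10 15 9 4) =[6, 1, 2, 3, 0, 5, 14, 10, 8, 4, 15, 11, 12, 13, 7, 9]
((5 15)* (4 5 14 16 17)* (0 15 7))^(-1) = (0 7 5 4 17 16 14 15)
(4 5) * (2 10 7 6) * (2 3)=(2 10 7 6 3)(4 5)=[0, 1, 10, 2, 5, 4, 3, 6, 8, 9, 7]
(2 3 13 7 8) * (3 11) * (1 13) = (1 13 7 8 2 11 3) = [0, 13, 11, 1, 4, 5, 6, 8, 2, 9, 10, 3, 12, 7]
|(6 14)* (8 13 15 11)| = |(6 14)(8 13 15 11)| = 4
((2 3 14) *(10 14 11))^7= (2 11 14 3 10)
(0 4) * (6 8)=(0 4)(6 8)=[4, 1, 2, 3, 0, 5, 8, 7, 6]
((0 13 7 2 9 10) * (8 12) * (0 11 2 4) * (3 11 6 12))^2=((0 13 7 4)(2 9 10 6 12 8 3 11))^2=(0 7)(2 10 12 3)(4 13)(6 8 11 9)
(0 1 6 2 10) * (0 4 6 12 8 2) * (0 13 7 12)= (0 1)(2 10 4 6 13 7 12 8)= [1, 0, 10, 3, 6, 5, 13, 12, 2, 9, 4, 11, 8, 7]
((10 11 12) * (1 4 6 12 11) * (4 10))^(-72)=(12)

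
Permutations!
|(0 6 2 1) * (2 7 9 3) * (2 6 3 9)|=6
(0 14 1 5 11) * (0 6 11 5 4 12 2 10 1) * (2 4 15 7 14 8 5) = (0 8 5 2 10 1 15 7 14)(4 12)(6 11) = [8, 15, 10, 3, 12, 2, 11, 14, 5, 9, 1, 6, 4, 13, 0, 7]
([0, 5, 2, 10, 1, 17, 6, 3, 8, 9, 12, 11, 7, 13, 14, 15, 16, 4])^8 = (17)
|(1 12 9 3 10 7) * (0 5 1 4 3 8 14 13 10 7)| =9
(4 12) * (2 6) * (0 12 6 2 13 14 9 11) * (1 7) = (0 12 4 6 13 14 9 11)(1 7) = [12, 7, 2, 3, 6, 5, 13, 1, 8, 11, 10, 0, 4, 14, 9]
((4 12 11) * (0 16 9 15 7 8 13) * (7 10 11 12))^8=((0 16 9 15 10 11 4 7 8 13))^8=(0 8 4 10 9)(7 11 15 16 13)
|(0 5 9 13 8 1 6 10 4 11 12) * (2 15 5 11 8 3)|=30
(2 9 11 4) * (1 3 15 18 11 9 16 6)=[0, 3, 16, 15, 2, 5, 1, 7, 8, 9, 10, 4, 12, 13, 14, 18, 6, 17, 11]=(1 3 15 18 11 4 2 16 6)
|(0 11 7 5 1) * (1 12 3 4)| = |(0 11 7 5 12 3 4 1)| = 8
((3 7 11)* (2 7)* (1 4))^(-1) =((1 4)(2 7 11 3))^(-1) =(1 4)(2 3 11 7)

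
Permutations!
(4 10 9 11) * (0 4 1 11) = (0 4 10 9)(1 11) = [4, 11, 2, 3, 10, 5, 6, 7, 8, 0, 9, 1]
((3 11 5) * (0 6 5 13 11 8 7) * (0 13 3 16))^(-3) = ((0 6 5 16)(3 8 7 13 11))^(-3) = (0 6 5 16)(3 7 11 8 13)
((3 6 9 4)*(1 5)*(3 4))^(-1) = (1 5)(3 9 6)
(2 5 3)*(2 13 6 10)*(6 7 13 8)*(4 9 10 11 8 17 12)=(2 5 3 17 12 4 9 10)(6 11 8)(7 13)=[0, 1, 5, 17, 9, 3, 11, 13, 6, 10, 2, 8, 4, 7, 14, 15, 16, 12]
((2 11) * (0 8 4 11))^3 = ((0 8 4 11 2))^3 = (0 11 8 2 4)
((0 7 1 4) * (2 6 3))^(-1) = (0 4 1 7)(2 3 6)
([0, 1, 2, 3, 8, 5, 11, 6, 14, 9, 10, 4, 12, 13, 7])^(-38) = (4 6 14)(7 8 11)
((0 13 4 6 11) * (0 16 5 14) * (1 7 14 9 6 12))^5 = ((0 13 4 12 1 7 14)(5 9 6 11 16))^5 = (16)(0 7 12 13 14 1 4)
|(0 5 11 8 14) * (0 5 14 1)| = 6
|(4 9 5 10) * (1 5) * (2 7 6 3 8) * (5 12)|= 30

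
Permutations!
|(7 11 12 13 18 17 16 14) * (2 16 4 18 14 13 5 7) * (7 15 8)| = 12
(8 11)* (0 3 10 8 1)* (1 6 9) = (0 3 10 8 11 6 9 1) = [3, 0, 2, 10, 4, 5, 9, 7, 11, 1, 8, 6]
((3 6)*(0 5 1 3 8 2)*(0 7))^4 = (0 6)(1 2)(3 7)(5 8)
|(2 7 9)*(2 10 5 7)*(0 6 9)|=|(0 6 9 10 5 7)|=6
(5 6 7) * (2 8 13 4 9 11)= (2 8 13 4 9 11)(5 6 7)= [0, 1, 8, 3, 9, 6, 7, 5, 13, 11, 10, 2, 12, 4]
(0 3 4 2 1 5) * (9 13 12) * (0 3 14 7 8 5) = (0 14 7 8 5 3 4 2 1)(9 13 12) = [14, 0, 1, 4, 2, 3, 6, 8, 5, 13, 10, 11, 9, 12, 7]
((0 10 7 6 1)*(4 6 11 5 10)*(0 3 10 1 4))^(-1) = ((1 3 10 7 11 5)(4 6))^(-1) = (1 5 11 7 10 3)(4 6)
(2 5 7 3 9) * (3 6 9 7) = (2 5 3 7 6 9) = [0, 1, 5, 7, 4, 3, 9, 6, 8, 2]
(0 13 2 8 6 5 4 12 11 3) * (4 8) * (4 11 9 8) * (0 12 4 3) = (0 13 2 11)(3 12 9 8 6 5) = [13, 1, 11, 12, 4, 3, 5, 7, 6, 8, 10, 0, 9, 2]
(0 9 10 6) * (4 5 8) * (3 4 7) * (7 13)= (0 9 10 6)(3 4 5 8 13 7)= [9, 1, 2, 4, 5, 8, 0, 3, 13, 10, 6, 11, 12, 7]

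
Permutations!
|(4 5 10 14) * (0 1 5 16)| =7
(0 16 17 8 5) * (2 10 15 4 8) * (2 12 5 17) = (0 16 2 10 15 4 8 17 12 5) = [16, 1, 10, 3, 8, 0, 6, 7, 17, 9, 15, 11, 5, 13, 14, 4, 2, 12]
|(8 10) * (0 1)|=2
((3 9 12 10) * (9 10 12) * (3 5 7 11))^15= ((12)(3 10 5 7 11))^15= (12)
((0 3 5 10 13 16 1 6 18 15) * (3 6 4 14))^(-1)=(0 15 18 6)(1 16 13 10 5 3 14 4)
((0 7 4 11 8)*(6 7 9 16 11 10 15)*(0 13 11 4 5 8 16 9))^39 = ((4 10 15 6 7 5 8 13 11 16))^39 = (4 16 11 13 8 5 7 6 15 10)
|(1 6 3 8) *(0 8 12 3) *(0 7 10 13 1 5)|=|(0 8 5)(1 6 7 10 13)(3 12)|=30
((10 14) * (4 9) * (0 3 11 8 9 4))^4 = (14)(0 9 8 11 3)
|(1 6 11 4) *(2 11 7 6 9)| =10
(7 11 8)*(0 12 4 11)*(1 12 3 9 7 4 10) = (0 3 9 7)(1 12 10)(4 11 8) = [3, 12, 2, 9, 11, 5, 6, 0, 4, 7, 1, 8, 10]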